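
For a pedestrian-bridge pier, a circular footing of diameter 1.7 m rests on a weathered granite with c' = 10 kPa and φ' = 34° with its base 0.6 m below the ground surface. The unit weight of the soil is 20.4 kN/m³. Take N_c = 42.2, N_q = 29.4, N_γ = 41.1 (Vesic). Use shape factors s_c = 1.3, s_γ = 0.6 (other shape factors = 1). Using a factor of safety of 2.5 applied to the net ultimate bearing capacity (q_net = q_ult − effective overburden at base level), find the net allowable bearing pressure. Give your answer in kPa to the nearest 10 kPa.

q_all(net) ≈ 530 kPa

Overburden at base level: q = 20.4 × 0.6 = 12.24 kPa.
Cohesion term c·N_c·s_c = 10 × 42.2 × 1.3 = 548.6 kPa; surcharge term q·N_q = 12.24 × 29.4 = 359.86 kPa; self-weight term 0.5·γ·B·N_γ·s_γ = 0.5 × 20.4 × 1.7 × 41.1 × 0.6 = 427.6 kPa.
q_ult = 548.6 + 359.86 + 427.6 = 1336.1 kPa.
Net ultimate: q_net = 1336.1 − 12.24 = 1323.8 kPa.
q_all(net) = 1323.8 / 2.5 = 529.53 kPa.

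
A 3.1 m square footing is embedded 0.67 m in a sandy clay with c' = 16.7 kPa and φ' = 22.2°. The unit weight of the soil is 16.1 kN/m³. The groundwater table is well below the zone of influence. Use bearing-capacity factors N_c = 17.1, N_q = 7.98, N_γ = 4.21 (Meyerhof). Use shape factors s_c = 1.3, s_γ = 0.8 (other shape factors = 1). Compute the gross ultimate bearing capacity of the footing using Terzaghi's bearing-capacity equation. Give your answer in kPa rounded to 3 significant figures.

q = γ·D_f = 16.1 × 0.67 = 10.787 kPa.
c·N_c·s_c = 16.7 × 17.1 × 1.3 = 371.24 kPa
q·N_q = 10.787 × 7.98 = 86.08 kPa
0.5·γ·B·N_γ·s_γ = 0.5 × 16.1 × 3.1 × 4.21 × 0.8 = 84.048 kPa
q_ult = 371.24 + 86.08 + 84.048 = 541.37 kPa.

q_ult ≈ 541 kPa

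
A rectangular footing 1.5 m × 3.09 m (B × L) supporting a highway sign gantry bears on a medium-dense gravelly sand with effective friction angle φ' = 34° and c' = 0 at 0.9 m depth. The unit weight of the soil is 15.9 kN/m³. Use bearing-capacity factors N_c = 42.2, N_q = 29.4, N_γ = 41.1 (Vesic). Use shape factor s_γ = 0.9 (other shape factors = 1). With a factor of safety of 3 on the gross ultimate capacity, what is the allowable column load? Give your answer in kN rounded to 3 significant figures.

P_all ≈ 1330 kN

Effective surcharge at the founding depth q = γ·D_f = 15.9 × 0.9 = 14.31 kPa.
q_ult = q·N_q + 0.5·γ·B·N_γ·s_γ
     = 14.31 × 29.4 + 0.5 × 15.9 × 1.5 × 41.1 × 0.9
     = 420.71 + 441.11 = 861.82 kPa.
Gross allowable pressure q_all = 861.82 / 3 = 287.27 kPa.
Footing area = 4.635 m², so allowable column load = 287.27 × 4.635 = 1331.5 kN.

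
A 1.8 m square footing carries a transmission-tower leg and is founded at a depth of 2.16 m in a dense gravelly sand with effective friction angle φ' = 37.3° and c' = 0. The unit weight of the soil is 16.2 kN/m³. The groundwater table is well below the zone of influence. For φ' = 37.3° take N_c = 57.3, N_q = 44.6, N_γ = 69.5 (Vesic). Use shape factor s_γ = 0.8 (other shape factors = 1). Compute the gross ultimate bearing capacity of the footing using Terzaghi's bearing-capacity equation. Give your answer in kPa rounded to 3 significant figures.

Overburden at base level: q = 16.2 × 2.16 = 34.992 kPa.
Surcharge term q·N_q = 34.992 × 44.6 = 1560.6 kPa; self-weight term 0.5·γ·B·N_γ·s_γ = 0.5 × 16.2 × 1.8 × 69.5 × 0.8 = 810.65 kPa.
q_ult = 1560.6 + 810.65 = 2371.3 kPa.

q_ult ≈ 2370 kPa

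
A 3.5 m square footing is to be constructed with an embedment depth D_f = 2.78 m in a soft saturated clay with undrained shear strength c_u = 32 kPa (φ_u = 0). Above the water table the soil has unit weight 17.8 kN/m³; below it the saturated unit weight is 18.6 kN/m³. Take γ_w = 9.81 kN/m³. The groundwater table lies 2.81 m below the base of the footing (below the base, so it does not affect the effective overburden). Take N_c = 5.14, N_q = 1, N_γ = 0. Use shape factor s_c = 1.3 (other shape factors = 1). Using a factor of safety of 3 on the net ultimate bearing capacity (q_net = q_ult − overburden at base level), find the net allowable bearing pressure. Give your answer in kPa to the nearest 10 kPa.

Effective surcharge at the founding depth q = γ·D_f = 17.8 × 2.78 = 49.484 kPa.
q_ult = c·N_c·s_c + q·N_q
     = 32 × 5.14 × 1.3 + 49.484 × 1
     = 213.82 + 49.484 = 263.31 kPa.
q_net = 263.31 − 49.484 = 213.82 kPa.
q_all(net) = 213.82 / 3 = 71.275 kPa.

q_all(net) ≈ 70 kPa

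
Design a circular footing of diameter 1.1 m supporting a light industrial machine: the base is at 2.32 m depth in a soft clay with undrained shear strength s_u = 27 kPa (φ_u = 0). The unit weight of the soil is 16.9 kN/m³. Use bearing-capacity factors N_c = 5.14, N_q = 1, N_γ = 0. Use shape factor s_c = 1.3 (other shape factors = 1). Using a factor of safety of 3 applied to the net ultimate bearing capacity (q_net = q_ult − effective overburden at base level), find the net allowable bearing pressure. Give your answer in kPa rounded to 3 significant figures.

Effective surcharge at the founding depth q = γ·D_f = 16.9 × 2.32 = 39.208 kPa.
q_ult = c·N_c·s_c + q·N_q
     = 27 × 5.14 × 1.3 + 39.208 × 1
     = 180.41 + 39.208 = 219.62 kPa.
Net ultimate: q_net = 219.62 − 39.208 = 180.41 kPa.
q_all(net) = 180.41 / 3 = 60.138 kPa.

q_all(net) ≈ 60.1 kPa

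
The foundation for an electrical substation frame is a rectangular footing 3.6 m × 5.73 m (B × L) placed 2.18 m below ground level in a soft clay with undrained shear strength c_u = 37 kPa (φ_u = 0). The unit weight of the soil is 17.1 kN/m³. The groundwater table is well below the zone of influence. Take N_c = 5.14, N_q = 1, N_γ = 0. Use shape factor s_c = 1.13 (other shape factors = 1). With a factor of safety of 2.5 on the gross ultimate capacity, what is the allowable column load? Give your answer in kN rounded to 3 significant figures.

P_all ≈ 2080 kN

Effective surcharge at the founding depth q = γ·D_f = 17.1 × 2.18 = 37.278 kPa.
q_ult = c·N_c·s_c + q·N_q
     = 37 × 5.14 × 1.13 + 37.278 × 1
     = 214.9 + 37.278 = 252.18 kPa.
Gross allowable pressure q_all = 252.18 / 2.5 = 100.87 kPa.
Footing area = 20.628 m², so allowable column load = 100.87 × 20.628 = 2080.8 kN.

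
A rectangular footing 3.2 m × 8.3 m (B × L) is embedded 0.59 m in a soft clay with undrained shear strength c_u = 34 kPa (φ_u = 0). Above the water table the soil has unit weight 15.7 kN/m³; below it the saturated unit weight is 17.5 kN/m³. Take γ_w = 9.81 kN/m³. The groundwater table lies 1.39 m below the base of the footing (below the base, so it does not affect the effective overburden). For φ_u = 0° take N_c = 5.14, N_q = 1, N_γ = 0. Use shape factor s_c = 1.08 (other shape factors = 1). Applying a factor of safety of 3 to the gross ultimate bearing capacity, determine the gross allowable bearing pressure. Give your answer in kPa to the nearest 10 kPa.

q_all ≈ 70 kPa

Overburden at base level: q = 15.7 × 0.59 = 9.263 kPa.
Cohesion term c·N_c·s_c = 34 × 5.14 × 1.08 = 188.74 kPa; surcharge term q·N_q = 9.263 × 1 = 9.263 kPa.
q_ult = 188.74 + 9.263 = 198 kPa.
q_all = q_ult / FS = 198 / 3 = 66.001 kPa.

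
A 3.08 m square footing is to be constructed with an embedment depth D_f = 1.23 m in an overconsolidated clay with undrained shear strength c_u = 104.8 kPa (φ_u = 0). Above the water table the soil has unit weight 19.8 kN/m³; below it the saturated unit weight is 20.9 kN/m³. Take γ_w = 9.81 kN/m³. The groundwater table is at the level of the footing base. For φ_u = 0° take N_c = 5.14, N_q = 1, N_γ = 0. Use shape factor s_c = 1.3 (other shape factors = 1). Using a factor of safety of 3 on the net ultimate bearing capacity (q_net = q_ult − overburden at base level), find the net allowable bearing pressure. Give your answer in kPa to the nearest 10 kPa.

q_all(net) ≈ 230 kPa

Overburden at base level: q = 19.8 × 1.23 = 24.354 kPa.
Cohesion term c·N_c·s_c = 104.8 × 5.14 × 1.3 = 700.27 kPa; surcharge term q·N_q = 24.354 × 1 = 24.354 kPa.
q_ult = 700.27 + 24.354 = 724.63 kPa.
q_net = 724.63 − 24.354 = 700.27 kPa.
q_all(net) = 700.27 / 3 = 233.42 kPa.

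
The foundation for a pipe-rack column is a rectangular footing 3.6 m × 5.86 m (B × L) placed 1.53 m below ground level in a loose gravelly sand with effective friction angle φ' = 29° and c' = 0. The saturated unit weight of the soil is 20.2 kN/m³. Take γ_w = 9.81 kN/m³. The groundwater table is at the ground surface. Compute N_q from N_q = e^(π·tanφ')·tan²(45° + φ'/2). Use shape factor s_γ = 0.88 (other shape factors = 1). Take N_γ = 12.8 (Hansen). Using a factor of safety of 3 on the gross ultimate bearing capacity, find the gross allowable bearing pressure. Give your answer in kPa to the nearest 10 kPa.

N_q = e^(π·tan29°)·tan²(59.5°) = 16.44.
γ' = 20.2 − 9.81 = 10.39 kN/m³ (submerged throughout). q = 10.39 × 1.53 = 15.897 kPa; the same γ' applies in the ½γBN_γ term.
q·N_q = 15.897 × 16.443 = 261.39 kPa
0.5·γ·B·N_γ·s_γ = 0.5 × 10.39 × 3.6 × 12.8 × 0.88 = 210.66 kPa
q_ult = 261.39 + 210.66 = 472.05 kPa.
q_all = 472.05 / 3 = 157.35 kPa.

q_all ≈ 160 kPa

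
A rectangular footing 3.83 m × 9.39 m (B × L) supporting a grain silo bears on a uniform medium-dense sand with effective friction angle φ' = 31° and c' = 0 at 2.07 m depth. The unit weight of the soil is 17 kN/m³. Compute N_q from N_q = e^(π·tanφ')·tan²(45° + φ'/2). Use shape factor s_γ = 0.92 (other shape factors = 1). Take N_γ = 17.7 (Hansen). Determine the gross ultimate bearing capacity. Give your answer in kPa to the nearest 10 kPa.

tan31° = 0.6009, so N_q = e^(π×0.6009)·tan²(60.5°) = 6.604 × 3.124 = 20.63.
Effective surcharge at the founding depth q = γ·D_f = 17 × 2.07 = 35.19 kPa.
q_ult = q·N_q + 0.5·γ·B·N_γ·s_γ
     = 35.19 × 20.631 + 0.5 × 17 × 3.83 × 17.7 × 0.92
     = 726 + 530.13 = 1256.1 kPa.

q_ult ≈ 1260 kPa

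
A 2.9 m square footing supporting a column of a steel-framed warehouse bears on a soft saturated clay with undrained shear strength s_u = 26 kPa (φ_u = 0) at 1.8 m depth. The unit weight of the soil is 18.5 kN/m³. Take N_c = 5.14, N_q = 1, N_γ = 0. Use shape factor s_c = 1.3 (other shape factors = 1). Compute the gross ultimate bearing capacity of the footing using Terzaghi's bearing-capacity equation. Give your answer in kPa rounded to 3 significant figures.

Overburden at base level: q = 18.5 × 1.8 = 33.3 kPa.
Cohesion term c·N_c·s_c = 26 × 5.14 × 1.3 = 173.73 kPa; surcharge term q·N_q = 33.3 × 1 = 33.3 kPa.
q_ult = 173.73 + 33.3 = 207.03 kPa.

q_ult ≈ 207 kPa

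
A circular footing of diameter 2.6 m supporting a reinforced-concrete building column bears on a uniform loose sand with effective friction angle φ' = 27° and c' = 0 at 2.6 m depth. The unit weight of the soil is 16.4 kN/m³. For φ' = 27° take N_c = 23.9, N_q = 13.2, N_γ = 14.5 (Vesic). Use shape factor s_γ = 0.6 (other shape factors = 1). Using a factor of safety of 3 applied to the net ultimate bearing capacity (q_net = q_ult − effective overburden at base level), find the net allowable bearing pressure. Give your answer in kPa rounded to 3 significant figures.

Effective surcharge at the founding depth q = γ·D_f = 16.4 × 2.6 = 42.64 kPa.
q_ult = q·N_q + 0.5·γ·B·N_γ·s_γ
     = 42.64 × 13.2 + 0.5 × 16.4 × 2.6 × 14.5 × 0.6
     = 562.85 + 185.48 = 748.33 kPa.
Net ultimate: q_net = 748.33 − 42.64 = 705.69 kPa.
q_all(net) = 705.69 / 3 = 235.23 kPa.

q_all(net) ≈ 235 kPa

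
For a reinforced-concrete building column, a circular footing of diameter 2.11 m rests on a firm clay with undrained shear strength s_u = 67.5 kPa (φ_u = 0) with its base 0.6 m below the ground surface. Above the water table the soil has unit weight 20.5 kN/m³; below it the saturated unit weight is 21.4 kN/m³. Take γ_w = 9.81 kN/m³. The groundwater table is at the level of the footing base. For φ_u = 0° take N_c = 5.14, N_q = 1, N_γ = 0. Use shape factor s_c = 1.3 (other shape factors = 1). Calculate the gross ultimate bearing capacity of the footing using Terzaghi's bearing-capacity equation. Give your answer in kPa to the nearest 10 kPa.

q_ult ≈ 460 kPa

Overburden at base level: q = 20.5 × 0.6 = 12.3 kPa.
Cohesion term c·N_c·s_c = 67.5 × 5.14 × 1.3 = 451.04 kPa; surcharge term q·N_q = 12.3 × 1 = 12.3 kPa.
q_ult = 451.04 + 12.3 = 463.34 kPa.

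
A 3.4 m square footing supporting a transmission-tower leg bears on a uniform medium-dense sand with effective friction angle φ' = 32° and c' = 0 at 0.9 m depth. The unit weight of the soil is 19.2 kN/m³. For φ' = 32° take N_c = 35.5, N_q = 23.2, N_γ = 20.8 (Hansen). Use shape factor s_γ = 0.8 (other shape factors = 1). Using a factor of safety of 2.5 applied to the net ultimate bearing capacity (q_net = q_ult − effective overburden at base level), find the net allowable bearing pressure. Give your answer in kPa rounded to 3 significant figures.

Overburden at base level: q = 19.2 × 0.9 = 17.28 kPa.
Surcharge term q·N_q = 17.28 × 23.2 = 400.9 kPa; self-weight term 0.5·γ·B·N_γ·s_γ = 0.5 × 19.2 × 3.4 × 20.8 × 0.8 = 543.13 kPa.
q_ult = 400.9 + 543.13 = 944.03 kPa.
Net ultimate: q_net = 944.03 − 17.28 = 926.75 kPa.
q_all(net) = 926.75 / 2.5 = 370.7 kPa.

q_all(net) ≈ 371 kPa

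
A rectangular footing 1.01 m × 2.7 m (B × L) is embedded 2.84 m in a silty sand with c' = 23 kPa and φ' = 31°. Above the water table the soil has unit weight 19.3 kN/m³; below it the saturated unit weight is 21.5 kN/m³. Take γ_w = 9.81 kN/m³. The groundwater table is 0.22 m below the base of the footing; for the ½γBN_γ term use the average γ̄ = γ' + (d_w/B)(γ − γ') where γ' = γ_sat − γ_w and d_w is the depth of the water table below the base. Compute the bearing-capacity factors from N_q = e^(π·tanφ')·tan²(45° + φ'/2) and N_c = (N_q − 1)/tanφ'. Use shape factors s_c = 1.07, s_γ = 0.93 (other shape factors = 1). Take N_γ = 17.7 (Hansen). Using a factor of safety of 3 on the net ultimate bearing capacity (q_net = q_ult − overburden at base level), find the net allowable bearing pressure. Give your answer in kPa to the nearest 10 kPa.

N_q = e^(π·tan31°)·tan²(60.5°) = 20.63; N_c = (N_q − 1)/tanφ' = 32.67.
Effective surcharge at the founding depth q = γ·D_f = 19.3 × 2.84 = 54.812 kPa.
With d_w = 0.22 m < B, γ̄ = 11.69 + (0.22/1.01) × (19.3 − 11.69) = 13.348 kN/m³.
q_ult = c·N_c·s_c + q·N_q + 0.5·γ·B·N_γ·s_γ
     = 23 × 32.671 × 1.07 + 54.812 × 20.631 + 0.5 × 13.348 × 1.01 × 17.7 × 0.93
     = 804.04 + 1130.8 + 110.96 = 2045.8 kPa.
q_net = 2045.8 − 54.812 = 1991 kPa.
q_all(net) = 1991 / 3 = 663.67 kPa.

q_all(net) ≈ 660 kPa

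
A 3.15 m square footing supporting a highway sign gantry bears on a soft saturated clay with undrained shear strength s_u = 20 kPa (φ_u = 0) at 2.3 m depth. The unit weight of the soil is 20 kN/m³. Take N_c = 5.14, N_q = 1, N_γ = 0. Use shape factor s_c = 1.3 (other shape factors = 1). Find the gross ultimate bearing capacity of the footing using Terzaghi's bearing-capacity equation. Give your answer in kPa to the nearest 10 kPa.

Effective surcharge at the founding depth q = γ·D_f = 20 × 2.3 = 46 kPa.
q_ult = c·N_c·s_c + q·N_q
     = 20 × 5.14 × 1.3 + 46 × 1
     = 133.64 + 46 = 179.64 kPa.

q_ult ≈ 180 kPa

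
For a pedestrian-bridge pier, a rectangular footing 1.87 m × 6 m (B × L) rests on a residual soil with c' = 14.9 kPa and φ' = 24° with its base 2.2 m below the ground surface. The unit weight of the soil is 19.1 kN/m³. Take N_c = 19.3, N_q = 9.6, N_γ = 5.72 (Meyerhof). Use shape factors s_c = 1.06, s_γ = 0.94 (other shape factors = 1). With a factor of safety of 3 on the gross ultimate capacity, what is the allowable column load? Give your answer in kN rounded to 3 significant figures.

P_all ≈ 3010 kN

Overburden at base level: q = 19.1 × 2.2 = 42.02 kPa.
Cohesion term c·N_c·s_c = 14.9 × 19.3 × 1.06 = 304.82 kPa; surcharge term q·N_q = 42.02 × 9.6 = 403.39 kPa; self-weight term 0.5·γ·B·N_γ·s_γ = 0.5 × 19.1 × 1.87 × 5.72 × 0.94 = 96.022 kPa.
q_ult = 304.82 + 403.39 + 96.022 = 804.24 kPa.
Gross allowable pressure q_all = 804.24 / 3 = 268.08 kPa.
Footing area = 11.22 m², so allowable column load = 268.08 × 11.22 = 3007.8 kN.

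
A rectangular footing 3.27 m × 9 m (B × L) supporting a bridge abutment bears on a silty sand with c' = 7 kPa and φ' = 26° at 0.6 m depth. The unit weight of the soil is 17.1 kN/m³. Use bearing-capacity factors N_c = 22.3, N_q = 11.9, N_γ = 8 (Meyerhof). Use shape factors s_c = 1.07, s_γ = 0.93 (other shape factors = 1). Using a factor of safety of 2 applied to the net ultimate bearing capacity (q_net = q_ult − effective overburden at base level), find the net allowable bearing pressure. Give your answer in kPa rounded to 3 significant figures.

Effective surcharge at the founding depth q = γ·D_f = 17.1 × 0.6 = 10.26 kPa.
q_ult = c·N_c·s_c + q·N_q + 0.5·γ·B·N_γ·s_γ
     = 7 × 22.3 × 1.07 + 10.26 × 11.9 + 0.5 × 17.1 × 3.27 × 8 × 0.93
     = 167.03 + 122.09 + 208.01 = 497.13 kPa.
Net ultimate: q_net = 497.13 − 10.26 = 486.87 kPa.
q_all(net) = 486.87 / 2 = 243.44 kPa.

q_all(net) ≈ 243 kPa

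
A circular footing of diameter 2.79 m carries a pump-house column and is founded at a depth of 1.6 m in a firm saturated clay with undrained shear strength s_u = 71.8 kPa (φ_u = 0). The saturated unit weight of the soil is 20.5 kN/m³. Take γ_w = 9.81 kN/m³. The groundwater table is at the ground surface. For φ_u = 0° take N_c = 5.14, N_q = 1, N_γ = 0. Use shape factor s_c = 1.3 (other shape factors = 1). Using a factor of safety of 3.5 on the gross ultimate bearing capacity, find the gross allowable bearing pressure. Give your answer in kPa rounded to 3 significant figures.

q_all ≈ 142 kPa

Water table at ground surface, so effective unit weight γ' = 20.5 − 9.81 = 10.69 kN/m³ is used throughout; overburden q = 10.69 × 1.6 = 17.104 kPa.
Cohesion term c·N_c·s_c = 71.8 × 5.14 × 1.3 = 479.77 kPa; surcharge term q·N_q = 17.104 × 1 = 17.104 kPa.
q_ult = 479.77 + 17.104 = 496.87 kPa.
q_all = 496.87 / 3.5 = 141.96 kPa.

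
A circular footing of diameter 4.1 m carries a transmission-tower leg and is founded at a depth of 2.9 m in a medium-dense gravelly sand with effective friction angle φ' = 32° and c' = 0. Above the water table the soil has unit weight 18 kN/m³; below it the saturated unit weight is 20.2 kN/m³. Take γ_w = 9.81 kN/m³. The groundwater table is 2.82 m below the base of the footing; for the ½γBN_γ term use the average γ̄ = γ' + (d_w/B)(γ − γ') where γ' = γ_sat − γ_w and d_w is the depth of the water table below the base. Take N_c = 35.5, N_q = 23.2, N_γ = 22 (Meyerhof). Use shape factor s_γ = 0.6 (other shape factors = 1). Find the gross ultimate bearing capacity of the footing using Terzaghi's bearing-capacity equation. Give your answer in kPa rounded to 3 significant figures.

q_ult ≈ 1630 kPa

q = γ·D_f = 18 × 2.9 = 52.2 kPa.
γ' = 10.39 kN/m³; averaging over the depth B below the base, γ̄ = γ' + (d_w/B)(γ − γ') = 15.624 kN/m³.
q·N_q = 52.2 × 23.2 = 1211 kPa
0.5·γ·B·N_γ·s_γ = 0.5 × 15.624 × 4.1 × 22 × 0.6 = 422.79 kPa
q_ult = 1211 + 422.79 = 1633.8 kPa.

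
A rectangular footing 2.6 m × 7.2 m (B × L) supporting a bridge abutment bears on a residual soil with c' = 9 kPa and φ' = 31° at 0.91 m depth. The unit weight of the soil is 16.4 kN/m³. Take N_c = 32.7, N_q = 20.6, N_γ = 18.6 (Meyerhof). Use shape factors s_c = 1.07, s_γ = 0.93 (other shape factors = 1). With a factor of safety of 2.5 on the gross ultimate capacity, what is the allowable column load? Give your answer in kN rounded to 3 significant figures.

Effective surcharge at the founding depth q = γ·D_f = 16.4 × 0.91 = 14.924 kPa.
q_ult = c·N_c·s_c + q·N_q + 0.5·γ·B·N_γ·s_γ
     = 9 × 32.7 × 1.07 + 14.924 × 20.6 + 0.5 × 16.4 × 2.6 × 18.6 × 0.93
     = 314.9 + 307.43 + 368.79 = 991.13 kPa.
Gross allowable pressure q_all = 991.13 / 2.5 = 396.45 kPa.
Footing area = 18.72 m², so allowable column load = 396.45 × 18.72 = 7421.6 kN.

P_all ≈ 7420 kN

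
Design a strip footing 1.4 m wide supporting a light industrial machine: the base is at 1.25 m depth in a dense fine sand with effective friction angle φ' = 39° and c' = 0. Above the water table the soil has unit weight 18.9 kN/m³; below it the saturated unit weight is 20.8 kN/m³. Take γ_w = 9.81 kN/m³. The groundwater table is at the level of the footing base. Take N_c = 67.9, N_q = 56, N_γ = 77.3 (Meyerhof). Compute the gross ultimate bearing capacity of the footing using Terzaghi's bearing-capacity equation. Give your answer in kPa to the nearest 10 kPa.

q_ult ≈ 1920 kPa

Effective surcharge at the founding depth q = γ·D_f = 18.9 × 1.25 = 23.625 kPa.
The water table coincides with the base, so in the self-weight term γ → γ' = 10.99 kN/m³.
q_ult = q·N_q + 0.5·γ·B·N_γ
     = 23.625 × 56 + 0.5 × 10.99 × 1.4 × 77.3
     = 1323 + 594.67 = 1917.7 kPa.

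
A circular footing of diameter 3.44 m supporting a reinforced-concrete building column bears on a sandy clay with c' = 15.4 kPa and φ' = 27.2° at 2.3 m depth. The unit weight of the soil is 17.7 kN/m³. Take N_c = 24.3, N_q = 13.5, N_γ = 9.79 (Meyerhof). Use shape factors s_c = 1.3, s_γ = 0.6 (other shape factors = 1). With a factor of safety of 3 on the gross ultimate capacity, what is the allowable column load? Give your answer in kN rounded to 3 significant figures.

q = γ·D_f = 17.7 × 2.3 = 40.71 kPa.
c·N_c·s_c = 15.4 × 24.3 × 1.3 = 486.49 kPa
q·N_q = 40.71 × 13.5 = 549.58 kPa
0.5·γ·B·N_γ·s_γ = 0.5 × 17.7 × 3.44 × 9.79 × 0.6 = 178.83 kPa
q_ult = 486.49 + 549.58 + 178.83 = 1214.9 kPa.
Gross allowable pressure q_all = 1214.9 / 3 = 404.97 kPa.
Footing area = 9.2941 m², so allowable column load = 404.97 × 9.2941 = 3763.8 kN.

P_all ≈ 3760 kN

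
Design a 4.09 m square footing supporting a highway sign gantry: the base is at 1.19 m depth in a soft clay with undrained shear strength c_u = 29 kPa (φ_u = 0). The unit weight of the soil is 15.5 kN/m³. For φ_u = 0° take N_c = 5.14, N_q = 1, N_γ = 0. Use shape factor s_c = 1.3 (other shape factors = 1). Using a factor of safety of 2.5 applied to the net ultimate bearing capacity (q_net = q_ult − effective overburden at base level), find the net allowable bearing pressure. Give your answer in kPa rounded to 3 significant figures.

q_all(net) ≈ 77.5 kPa

Effective surcharge at the founding depth q = γ·D_f = 15.5 × 1.19 = 18.445 kPa.
q_ult = c·N_c·s_c + q·N_q
     = 29 × 5.14 × 1.3 + 18.445 × 1
     = 193.78 + 18.445 = 212.22 kPa.
Net ultimate: q_net = 212.22 − 18.445 = 193.78 kPa.
q_all(net) = 193.78 / 2.5 = 77.511 kPa.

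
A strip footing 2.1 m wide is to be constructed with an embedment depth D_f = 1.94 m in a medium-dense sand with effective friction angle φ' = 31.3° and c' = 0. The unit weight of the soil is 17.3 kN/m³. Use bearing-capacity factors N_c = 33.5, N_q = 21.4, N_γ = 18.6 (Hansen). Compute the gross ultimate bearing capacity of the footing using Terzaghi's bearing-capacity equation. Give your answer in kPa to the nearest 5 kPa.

q = γ·D_f = 17.3 × 1.94 = 33.562 kPa.
q·N_q = 33.562 × 21.4 = 718.23 kPa
0.5·γ·B·N_γ = 0.5 × 17.3 × 2.1 × 18.6 = 337.87 kPa
q_ult = 718.23 + 337.87 = 1056.1 kPa.

q_ult ≈ 1055 kPa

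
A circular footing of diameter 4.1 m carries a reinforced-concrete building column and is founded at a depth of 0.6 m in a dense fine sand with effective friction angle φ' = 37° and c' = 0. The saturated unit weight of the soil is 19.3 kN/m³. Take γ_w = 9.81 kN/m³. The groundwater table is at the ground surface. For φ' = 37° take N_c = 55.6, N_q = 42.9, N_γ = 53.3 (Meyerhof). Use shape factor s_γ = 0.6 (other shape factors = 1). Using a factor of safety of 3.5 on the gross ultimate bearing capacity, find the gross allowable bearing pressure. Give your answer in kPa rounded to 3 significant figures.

γ' = 19.3 − 9.81 = 9.49 kN/m³ (submerged throughout). q = 9.49 × 0.6 = 5.694 kPa; the same γ' applies in the ½γBN_γ term.
q·N_q = 5.694 × 42.9 = 244.27 kPa
0.5·γ·B·N_γ·s_γ = 0.5 × 9.49 × 4.1 × 53.3 × 0.6 = 622.15 kPa
q_ult = 244.27 + 622.15 = 866.43 kPa.
q_all = 866.43 / 3.5 = 247.55 kPa.

q_all ≈ 248 kPa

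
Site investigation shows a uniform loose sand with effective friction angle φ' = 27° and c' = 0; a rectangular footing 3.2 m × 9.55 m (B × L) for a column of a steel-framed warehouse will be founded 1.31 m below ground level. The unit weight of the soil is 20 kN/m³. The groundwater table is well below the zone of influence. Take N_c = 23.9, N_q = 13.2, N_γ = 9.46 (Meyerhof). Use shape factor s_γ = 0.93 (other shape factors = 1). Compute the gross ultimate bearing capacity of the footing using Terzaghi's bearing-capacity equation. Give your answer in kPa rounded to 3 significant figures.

Overburden at base level: q = 20 × 1.31 = 26.2 kPa.
Surcharge term q·N_q = 26.2 × 13.2 = 345.84 kPa; self-weight term 0.5·γ·B·N_γ·s_γ = 0.5 × 20 × 3.2 × 9.46 × 0.93 = 281.53 kPa.
q_ult = 345.84 + 281.53 = 627.37 kPa.

q_ult ≈ 627 kPa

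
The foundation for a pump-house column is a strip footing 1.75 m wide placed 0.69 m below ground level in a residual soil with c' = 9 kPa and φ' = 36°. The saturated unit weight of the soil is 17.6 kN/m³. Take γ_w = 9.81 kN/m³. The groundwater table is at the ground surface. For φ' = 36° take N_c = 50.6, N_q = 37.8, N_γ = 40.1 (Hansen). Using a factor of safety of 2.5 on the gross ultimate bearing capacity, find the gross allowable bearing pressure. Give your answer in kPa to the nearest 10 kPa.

With the water table at the surface the whole profile is submerged: γ' = 17.6 − 9.81 = 7.79 kN/m³, so q = γ'·D_f = 5.3751 kPa; the same γ' applies in the ½γBN_γ term.
q_ult = c·N_c + q·N_q + 0.5·γ·B·N_γ
     = 9 × 50.6 + 5.3751 × 37.8 + 0.5 × 7.79 × 1.75 × 40.1
     = 455.4 + 203.18 + 273.33 = 931.91 kPa.
q_all = 931.91 / 2.5 = 372.76 kPa.

q_all ≈ 370 kPa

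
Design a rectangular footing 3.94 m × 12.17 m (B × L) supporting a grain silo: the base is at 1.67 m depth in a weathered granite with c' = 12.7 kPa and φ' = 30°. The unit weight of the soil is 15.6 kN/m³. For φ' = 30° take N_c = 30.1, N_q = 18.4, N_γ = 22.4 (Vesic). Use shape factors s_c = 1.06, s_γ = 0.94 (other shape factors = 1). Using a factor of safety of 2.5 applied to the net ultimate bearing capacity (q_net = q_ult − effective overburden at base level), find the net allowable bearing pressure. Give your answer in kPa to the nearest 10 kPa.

Overburden at base level: q = 15.6 × 1.67 = 26.052 kPa.
Cohesion term c·N_c·s_c = 12.7 × 30.1 × 1.06 = 405.21 kPa; surcharge term q·N_q = 26.052 × 18.4 = 479.36 kPa; self-weight term 0.5·γ·B·N_γ·s_γ = 0.5 × 15.6 × 3.94 × 22.4 × 0.94 = 647.09 kPa.
q_ult = 405.21 + 479.36 + 647.09 = 1531.7 kPa.
Net ultimate: q_net = 1531.7 − 26.052 = 1505.6 kPa.
q_all(net) = 1505.6 / 2.5 = 602.24 kPa.

q_all(net) ≈ 600 kPa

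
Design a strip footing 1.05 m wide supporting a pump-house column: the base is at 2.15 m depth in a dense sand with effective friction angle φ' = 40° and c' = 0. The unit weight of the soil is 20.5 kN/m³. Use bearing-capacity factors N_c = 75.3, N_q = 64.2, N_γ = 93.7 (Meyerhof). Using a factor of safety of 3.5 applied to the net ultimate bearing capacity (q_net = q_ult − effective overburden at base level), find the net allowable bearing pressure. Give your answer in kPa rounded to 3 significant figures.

q_all(net) ≈ 1080 kPa

Overburden at base level: q = 20.5 × 2.15 = 44.075 kPa.
Surcharge term q·N_q = 44.075 × 64.2 = 2829.6 kPa; self-weight term 0.5·γ·B·N_γ = 0.5 × 20.5 × 1.05 × 93.7 = 1008.4 kPa.
q_ult = 2829.6 + 1008.4 = 3838.1 kPa.
Net ultimate: q_net = 3838.1 − 44.075 = 3794 kPa.
q_all(net) = 3794 / 3.5 = 1084 kPa.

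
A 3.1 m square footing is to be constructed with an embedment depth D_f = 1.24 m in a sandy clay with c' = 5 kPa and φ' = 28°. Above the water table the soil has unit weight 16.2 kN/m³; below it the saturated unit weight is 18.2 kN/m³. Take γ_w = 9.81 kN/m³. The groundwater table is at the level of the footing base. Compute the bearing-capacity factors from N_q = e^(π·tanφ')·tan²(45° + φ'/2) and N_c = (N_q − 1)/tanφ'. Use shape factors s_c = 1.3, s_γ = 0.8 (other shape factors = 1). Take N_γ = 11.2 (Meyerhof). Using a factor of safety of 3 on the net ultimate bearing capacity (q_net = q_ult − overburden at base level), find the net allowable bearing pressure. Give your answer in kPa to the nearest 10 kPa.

N_q = e^(π·tan28°)·tan²(59°) = 14.72; N_c = (N_q − 1)/tanφ' = 25.8.
q = γ·D_f = 16.2 × 1.24 = 20.088 kPa.
For the ½γBN_γ term take γ' = 18.2 − 9.81 = 8.39 kN/m³ (soil below base is submerged).
c·N_c·s_c = 5 × 25.803 × 1.3 = 167.72 kPa
q·N_q = 20.088 × 14.72 = 295.69 kPa
0.5·γ·B·N_γ·s_γ = 0.5 × 8.39 × 3.1 × 11.2 × 0.8 = 116.52 kPa
q_ult = 167.72 + 295.69 + 116.52 = 579.94 kPa.
q_net = 579.94 − 20.088 = 559.85 kPa.
q_all(net) = 559.85 / 3 = 186.62 kPa.

q_all(net) ≈ 190 kPa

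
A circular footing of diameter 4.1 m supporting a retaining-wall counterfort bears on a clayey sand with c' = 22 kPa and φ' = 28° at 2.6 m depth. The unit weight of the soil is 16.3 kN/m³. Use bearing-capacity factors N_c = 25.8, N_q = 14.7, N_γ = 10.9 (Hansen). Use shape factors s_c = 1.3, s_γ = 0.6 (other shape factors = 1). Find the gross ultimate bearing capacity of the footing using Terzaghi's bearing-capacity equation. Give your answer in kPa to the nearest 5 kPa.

Effective surcharge at the founding depth q = γ·D_f = 16.3 × 2.6 = 42.38 kPa.
q_ult = c·N_c·s_c + q·N_q + 0.5·γ·B·N_γ·s_γ
     = 22 × 25.8 × 1.3 + 42.38 × 14.7 + 0.5 × 16.3 × 4.1 × 10.9 × 0.6
     = 737.88 + 622.99 + 218.53 = 1579.4 kPa.

q_ult ≈ 1580 kPa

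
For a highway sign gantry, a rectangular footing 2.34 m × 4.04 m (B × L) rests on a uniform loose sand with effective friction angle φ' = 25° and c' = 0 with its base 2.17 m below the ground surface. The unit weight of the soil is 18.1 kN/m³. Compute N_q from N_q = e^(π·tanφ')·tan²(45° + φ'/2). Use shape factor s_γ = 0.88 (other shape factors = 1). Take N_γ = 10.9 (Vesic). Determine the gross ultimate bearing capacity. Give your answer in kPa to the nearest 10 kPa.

tan25° = 0.4663, so N_q = e^(π×0.4663)·tan²(57.5°) = 4.327 × 2.464 = 10.66.
Overburden at base level: q = 18.1 × 2.17 = 39.277 kPa.
Surcharge term q·N_q = 39.277 × 10.662 = 418.78 kPa; self-weight term 0.5·γ·B·N_γ·s_γ = 0.5 × 18.1 × 2.34 × 10.9 × 0.88 = 203.13 kPa.
q_ult = 418.78 + 203.13 = 621.91 kPa.

q_ult ≈ 620 kPa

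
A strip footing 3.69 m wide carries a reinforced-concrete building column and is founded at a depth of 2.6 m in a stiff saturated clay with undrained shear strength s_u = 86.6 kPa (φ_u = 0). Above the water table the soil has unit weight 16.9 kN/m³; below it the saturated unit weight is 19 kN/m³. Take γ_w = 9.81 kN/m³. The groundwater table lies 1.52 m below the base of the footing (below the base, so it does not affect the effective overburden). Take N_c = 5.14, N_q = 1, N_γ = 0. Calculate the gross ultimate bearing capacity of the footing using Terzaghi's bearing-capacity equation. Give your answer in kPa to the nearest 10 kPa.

q = γ·D_f = 16.9 × 2.6 = 43.94 kPa.
c·N_c = 86.6 × 5.14 = 445.12 kPa
q·N_q = 43.94 × 1 = 43.94 kPa
q_ult = 445.12 + 43.94 = 489.06 kPa.

q_ult ≈ 490 kPa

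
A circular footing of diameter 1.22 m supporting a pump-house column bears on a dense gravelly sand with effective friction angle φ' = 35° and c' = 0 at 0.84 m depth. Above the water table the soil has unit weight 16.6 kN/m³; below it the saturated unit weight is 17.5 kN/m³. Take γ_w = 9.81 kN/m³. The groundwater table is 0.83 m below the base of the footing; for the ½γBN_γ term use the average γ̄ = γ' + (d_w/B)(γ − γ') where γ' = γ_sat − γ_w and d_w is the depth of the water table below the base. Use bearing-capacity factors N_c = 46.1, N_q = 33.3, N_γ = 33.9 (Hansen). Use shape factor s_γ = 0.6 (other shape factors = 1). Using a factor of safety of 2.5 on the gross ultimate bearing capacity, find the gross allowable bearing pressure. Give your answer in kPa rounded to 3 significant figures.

Effective surcharge at the founding depth q = γ·D_f = 16.6 × 0.84 = 13.944 kPa.
With d_w = 0.83 m < B, γ̄ = 7.69 + (0.83/1.22) × (16.6 − 7.69) = 13.752 kN/m³.
q_ult = q·N_q + 0.5·γ·B·N_γ·s_γ
     = 13.944 × 33.3 + 0.5 × 13.752 × 1.22 × 33.9 × 0.6
     = 464.34 + 170.62 = 634.96 kPa.
q_all = 634.96 / 2.5 = 253.98 kPa.

q_all ≈ 254 kPa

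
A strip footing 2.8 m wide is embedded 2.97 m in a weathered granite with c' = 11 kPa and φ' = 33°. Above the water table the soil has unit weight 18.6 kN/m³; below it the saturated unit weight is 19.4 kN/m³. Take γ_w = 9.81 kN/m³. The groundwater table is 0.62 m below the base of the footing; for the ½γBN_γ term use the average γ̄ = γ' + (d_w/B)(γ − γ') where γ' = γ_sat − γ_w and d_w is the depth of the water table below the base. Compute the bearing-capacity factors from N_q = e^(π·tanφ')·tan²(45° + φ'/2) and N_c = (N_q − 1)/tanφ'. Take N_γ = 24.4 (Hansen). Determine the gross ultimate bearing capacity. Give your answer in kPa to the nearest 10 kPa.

q_ult ≈ 2260 kPa

tan33° = 0.6494, so N_q = e^(π×0.6494)·tan²(61.5°) = 7.692 × 3.392 = 26.09.
N_c = (26.09 − 1)/tan33° = 38.64.
q = γ·D_f = 18.6 × 2.97 = 55.242 kPa.
γ' = 9.59 kN/m³; averaging over the depth B below the base, γ̄ = γ' + (d_w/B)(γ − γ') = 11.585 kN/m³.
c·N_c = 11 × 38.638 = 425.02 kPa
q·N_q = 55.242 × 26.092 = 1441.4 kPa
0.5·γ·B·N_γ = 0.5 × 11.585 × 2.8 × 24.4 = 395.75 kPa
q_ult = 425.02 + 1441.4 + 395.75 = 2262.1 kPa.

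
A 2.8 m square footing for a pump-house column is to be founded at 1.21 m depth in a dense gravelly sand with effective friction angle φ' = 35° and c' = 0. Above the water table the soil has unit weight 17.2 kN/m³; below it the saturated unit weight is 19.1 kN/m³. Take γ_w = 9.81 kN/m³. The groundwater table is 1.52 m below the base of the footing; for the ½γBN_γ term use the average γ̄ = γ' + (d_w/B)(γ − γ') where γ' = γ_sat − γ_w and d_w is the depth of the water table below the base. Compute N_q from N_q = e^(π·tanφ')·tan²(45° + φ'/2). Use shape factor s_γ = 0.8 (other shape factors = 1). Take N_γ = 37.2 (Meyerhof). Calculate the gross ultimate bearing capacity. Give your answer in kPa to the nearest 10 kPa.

tan35° = 0.7002, so N_q = e^(π×0.7002)·tan²(62.5°) = 9.023 × 3.69 = 33.3.
Overburden at base level: q = 17.2 × 1.21 = 20.812 kPa.
The water table is 1.52 m below the base (< B = 2.8 m), so the ½γBN_γ term uses γ̄ = γ' + (d_w/B)(γ − γ') = 9.29 + (1.52/2.8)(17.2 − 9.29) = 13.584 kN/m³.
Surcharge term q·N_q = 20.812 × 33.296 = 692.96 kPa; self-weight term 0.5·γ·B·N_γ·s_γ = 0.5 × 13.584 × 2.8 × 37.2 × 0.8 = 565.96 kPa.
q_ult = 692.96 + 565.96 = 1258.9 kPa.

q_ult ≈ 1260 kPa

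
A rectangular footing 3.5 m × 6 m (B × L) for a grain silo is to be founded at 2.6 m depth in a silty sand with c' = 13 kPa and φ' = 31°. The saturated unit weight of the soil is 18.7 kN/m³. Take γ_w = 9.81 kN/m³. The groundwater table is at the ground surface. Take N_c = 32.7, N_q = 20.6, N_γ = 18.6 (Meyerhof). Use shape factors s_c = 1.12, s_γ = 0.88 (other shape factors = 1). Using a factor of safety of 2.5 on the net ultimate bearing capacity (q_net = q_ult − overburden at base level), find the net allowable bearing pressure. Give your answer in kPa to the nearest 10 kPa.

q_all(net) ≈ 470 kPa

With the water table at the surface the whole profile is submerged: γ' = 18.7 − 9.81 = 8.89 kN/m³, so q = γ'·D_f = 23.114 kPa; the same γ' applies in the ½γBN_γ term.
q_ult = c·N_c·s_c + q·N_q + 0.5·γ·B·N_γ·s_γ
     = 13 × 32.7 × 1.12 + 23.114 × 20.6 + 0.5 × 8.89 × 3.5 × 18.6 × 0.88
     = 476.11 + 476.15 + 254.65 = 1206.9 kPa.
q_net = 1206.9 − 23.114 = 1183.8 kPa.
q_all(net) = 1183.8 / 2.5 = 473.52 kPa.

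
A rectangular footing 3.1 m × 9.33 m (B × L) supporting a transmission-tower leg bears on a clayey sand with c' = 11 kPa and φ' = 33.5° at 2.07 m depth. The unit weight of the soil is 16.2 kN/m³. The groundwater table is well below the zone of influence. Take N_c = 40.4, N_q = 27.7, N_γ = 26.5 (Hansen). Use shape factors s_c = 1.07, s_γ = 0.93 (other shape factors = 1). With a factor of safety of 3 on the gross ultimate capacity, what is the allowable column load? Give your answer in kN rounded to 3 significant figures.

P_all ≈ 19500 kN

Effective surcharge at the founding depth q = γ·D_f = 16.2 × 2.07 = 33.534 kPa.
q_ult = c·N_c·s_c + q·N_q + 0.5·γ·B·N_γ·s_γ
     = 11 × 40.4 × 1.07 + 33.534 × 27.7 + 0.5 × 16.2 × 3.1 × 26.5 × 0.93
     = 475.51 + 928.89 + 618.84 = 2023.2 kPa.
Gross allowable pressure q_all = 2023.2 / 3 = 674.41 kPa.
Footing area = 28.923 m², so allowable column load = 674.41 × 28.923 = 19506 kN.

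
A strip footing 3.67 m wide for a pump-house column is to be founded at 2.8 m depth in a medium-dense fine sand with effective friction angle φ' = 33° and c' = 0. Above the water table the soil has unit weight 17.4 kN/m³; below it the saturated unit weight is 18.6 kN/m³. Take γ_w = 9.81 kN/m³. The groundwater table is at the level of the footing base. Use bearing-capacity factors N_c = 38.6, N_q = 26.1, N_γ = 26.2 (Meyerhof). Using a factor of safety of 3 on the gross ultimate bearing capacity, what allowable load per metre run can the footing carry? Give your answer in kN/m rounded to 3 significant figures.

q = γ·D_f = 17.4 × 2.8 = 48.72 kPa.
For the ½γBN_γ term take γ' = 18.6 − 9.81 = 8.79 kN/m³ (soil below base is submerged).
q·N_q = 48.72 × 26.1 = 1271.6 kPa
0.5·γ·B·N_γ = 0.5 × 8.79 × 3.67 × 26.2 = 422.6 kPa
q_ult = 1271.6 + 422.6 = 1694.2 kPa.
Gross allowable pressure q_all = 1694.2 / 3 = 564.73 kPa.
Allowable wall load = q_all × B = 564.73 × 3.67 = 2072.6 kN per metre run.

≈ 2070 kN/m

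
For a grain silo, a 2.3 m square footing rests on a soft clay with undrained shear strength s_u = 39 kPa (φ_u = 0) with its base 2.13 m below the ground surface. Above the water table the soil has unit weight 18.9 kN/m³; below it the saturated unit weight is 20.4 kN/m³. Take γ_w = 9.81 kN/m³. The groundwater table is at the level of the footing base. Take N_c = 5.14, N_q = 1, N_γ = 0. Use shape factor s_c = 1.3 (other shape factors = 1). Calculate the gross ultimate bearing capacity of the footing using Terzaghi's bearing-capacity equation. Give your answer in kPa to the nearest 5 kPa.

Effective surcharge at the founding depth q = γ·D_f = 18.9 × 2.13 = 40.257 kPa.
q_ult = c·N_c·s_c + q·N_q
     = 39 × 5.14 × 1.3 + 40.257 × 1
     = 260.6 + 40.257 = 300.85 kPa.

q_ult ≈ 300 kPa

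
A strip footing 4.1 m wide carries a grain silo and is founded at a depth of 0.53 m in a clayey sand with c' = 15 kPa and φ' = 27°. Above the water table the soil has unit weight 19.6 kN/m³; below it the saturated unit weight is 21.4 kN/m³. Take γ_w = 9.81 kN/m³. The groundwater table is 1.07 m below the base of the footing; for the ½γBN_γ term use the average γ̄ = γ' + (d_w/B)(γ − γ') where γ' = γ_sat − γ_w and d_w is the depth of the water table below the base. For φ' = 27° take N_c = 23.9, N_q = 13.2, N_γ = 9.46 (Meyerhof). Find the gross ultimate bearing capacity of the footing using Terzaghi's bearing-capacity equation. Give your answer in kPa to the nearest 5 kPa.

q_ult ≈ 760 kPa

Effective surcharge at the founding depth q = γ·D_f = 19.6 × 0.53 = 10.388 kPa.
With d_w = 1.07 m < B, γ̄ = 11.59 + (1.07/4.1) × (19.6 − 11.59) = 13.68 kN/m³.
q_ult = c·N_c + q·N_q + 0.5·γ·B·N_γ
     = 15 × 23.9 + 10.388 × 13.2 + 0.5 × 13.68 × 4.1 × 9.46
     = 358.5 + 137.12 + 265.3 = 760.93 kPa.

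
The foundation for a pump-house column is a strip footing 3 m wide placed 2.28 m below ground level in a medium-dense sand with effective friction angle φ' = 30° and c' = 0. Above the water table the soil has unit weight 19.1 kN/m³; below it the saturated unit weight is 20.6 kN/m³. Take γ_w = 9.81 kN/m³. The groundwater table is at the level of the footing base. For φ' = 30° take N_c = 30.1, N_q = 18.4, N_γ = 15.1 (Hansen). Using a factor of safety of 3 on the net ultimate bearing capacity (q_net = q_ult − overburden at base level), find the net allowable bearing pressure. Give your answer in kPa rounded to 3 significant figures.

q = γ·D_f = 19.1 × 2.28 = 43.548 kPa.
For the ½γBN_γ term take γ' = 20.6 − 9.81 = 10.79 kN/m³ (soil below base is submerged).
q·N_q = 43.548 × 18.4 = 801.28 kPa
0.5·γ·B·N_γ = 0.5 × 10.79 × 3 × 15.1 = 244.39 kPa
q_ult = 801.28 + 244.39 = 1045.7 kPa.
q_net = 1045.7 − 43.548 = 1002.1 kPa.
q_all(net) = 1002.1 / 3 = 334.04 kPa.

q_all(net) ≈ 334 kPa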